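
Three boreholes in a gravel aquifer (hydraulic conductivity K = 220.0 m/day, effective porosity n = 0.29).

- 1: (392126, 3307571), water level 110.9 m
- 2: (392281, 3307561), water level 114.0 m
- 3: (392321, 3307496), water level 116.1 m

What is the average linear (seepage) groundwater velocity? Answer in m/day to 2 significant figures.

With h = a·x + b·y + c and 1 as origin, the differences give:
  155·a + (-10)·b = +3.1
  195·a + (-75)·b = +5.2
Eliminate b (×(-75) and ×(-10), subtract): -9675·a = -180.50 → a = ∂h/∂x = +0.01866
Back-substitute: b = ∂h/∂y = -0.02083.
|∇h| = √(0.01866² + -0.02083²) = 0.02797
Seepage velocity v = K·i/n = 220.0 × 0.02797 / 0.29 = 21.22 m/day.

21 m/day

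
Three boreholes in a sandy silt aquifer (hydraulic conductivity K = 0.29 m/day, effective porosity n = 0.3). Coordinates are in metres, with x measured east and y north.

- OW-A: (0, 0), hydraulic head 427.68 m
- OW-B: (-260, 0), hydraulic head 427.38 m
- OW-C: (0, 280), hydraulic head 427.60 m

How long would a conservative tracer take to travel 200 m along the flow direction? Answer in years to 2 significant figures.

480 years

∂h/∂x = (427.38 − 427.68) / (-260 − 0) = +0.001154
∂h/∂y = (427.60 − 427.68) / (280 − 0) = -0.0002857
|∇h| = √(0.001154² + -0.0002857²) = 0.001189
Seepage velocity v = K·i/n = 0.29 × 0.001189 / 0.3 = 0.001149 m/day.
t = 200 / 0.001149 = 1.741e+05 days = 477 years.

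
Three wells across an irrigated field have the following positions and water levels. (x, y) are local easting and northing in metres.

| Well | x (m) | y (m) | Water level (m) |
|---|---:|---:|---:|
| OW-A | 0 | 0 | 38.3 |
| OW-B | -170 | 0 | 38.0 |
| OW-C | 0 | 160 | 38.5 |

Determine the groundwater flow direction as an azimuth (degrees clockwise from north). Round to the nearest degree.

∂h/∂x = (38.0 − 38.3) / (-170 − 0) = +0.001765
∂h/∂y = (38.5 − 38.3) / (160 − 0) = +0.001250
Flow direction (−∇h) has components (-0.001765 E, -0.001250 N).
Azimuth = atan2(E, N) = atan2(-0.001765, -0.001250) = 234.7° ≈ 235°.

235°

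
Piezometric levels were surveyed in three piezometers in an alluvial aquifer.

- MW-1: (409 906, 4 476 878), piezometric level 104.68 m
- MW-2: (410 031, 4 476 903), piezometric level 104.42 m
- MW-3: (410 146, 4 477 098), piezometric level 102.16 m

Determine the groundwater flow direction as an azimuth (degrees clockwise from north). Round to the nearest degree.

Differences from MW-1: to MW-2 (Δx, Δy, Δh) = (125, 25, -0.26); to MW-3 = (240, 220, -2.52).
Determinant of the coordinate differences = 125·220 − 240·25 = 21500.
∂h/∂x = [(-0.26)·220 − (-2.52)·25] / 21500 = +0.0002698
∂h/∂y = [125·(-2.52) − 240·(-0.26)] / 21500 = -0.01175
Flow direction (−∇h) has components (-0.0002698 E, +0.01175 N).
Azimuth = atan2(E, N) = atan2(-0.0002698, +0.01175) = 358.7° ≈ 359°.

359°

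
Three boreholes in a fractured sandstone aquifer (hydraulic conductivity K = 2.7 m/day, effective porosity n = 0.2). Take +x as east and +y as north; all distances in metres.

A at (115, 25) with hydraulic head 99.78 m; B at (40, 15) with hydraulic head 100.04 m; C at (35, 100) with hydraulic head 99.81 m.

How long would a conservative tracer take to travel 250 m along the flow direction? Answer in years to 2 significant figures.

Differences from A: to B (Δx, Δy, Δh) = (-75, -10, +0.26); to C = (-80, 75, +0.03).
Solve a·Δx + b·Δy = Δh: det = (-75)·75 − (-80)·(-10) = -6425.
∂h/∂x = [(+0.26)·75 − (+0.03)·(-10)] / -6425 = -0.003082
∂h/∂y = [(-75)·(+0.03) − (-80)·(+0.26)] / -6425 = -0.002887
|∇h| = √(-0.003082² + -0.002887²) = 0.004223
Seepage velocity v = K·i/n = 2.7 × 0.004223 / 0.2 = 0.05701 m/day.
t = 250 / 0.05701 = 4385 days = 12 years.

12 years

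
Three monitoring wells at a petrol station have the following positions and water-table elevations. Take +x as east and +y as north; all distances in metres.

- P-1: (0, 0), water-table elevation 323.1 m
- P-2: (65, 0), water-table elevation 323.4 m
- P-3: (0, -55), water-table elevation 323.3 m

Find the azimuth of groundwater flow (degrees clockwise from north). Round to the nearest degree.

308°

∂h/∂x = (323.4 − 323.1) / (65 − 0) = +0.004615
∂h/∂y = (323.3 − 323.1) / (-55 − 0) = -0.003636
Flow direction (−∇h) has components (-0.004615 E, +0.003636 N).
Azimuth = atan2(E, N) = atan2(-0.004615, +0.003636) = 308.2° ≈ 308°.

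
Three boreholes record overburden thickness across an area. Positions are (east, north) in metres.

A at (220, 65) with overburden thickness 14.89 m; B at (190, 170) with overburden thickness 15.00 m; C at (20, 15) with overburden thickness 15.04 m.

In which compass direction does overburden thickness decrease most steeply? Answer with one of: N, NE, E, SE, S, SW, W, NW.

Taking A as reference: B−A = (-30, 105, +0.11); C−A = (-200, -50, +0.15).
Solve a·Δx + b·Δy = Δd: det = (-30)·(-50) − (-200)·105 = 22500.
∂d/∂x = [(+0.11)·(-50) − (+0.15)·105] / 22500 = -0.0009444
∂d/∂y = [(-30)·(+0.15) − (-200)·(+0.11)] / 22500 = +0.0007778
Steepest decrease is along −∇f = (+0.0009444 E, -0.0007778 N) → southeast.

SE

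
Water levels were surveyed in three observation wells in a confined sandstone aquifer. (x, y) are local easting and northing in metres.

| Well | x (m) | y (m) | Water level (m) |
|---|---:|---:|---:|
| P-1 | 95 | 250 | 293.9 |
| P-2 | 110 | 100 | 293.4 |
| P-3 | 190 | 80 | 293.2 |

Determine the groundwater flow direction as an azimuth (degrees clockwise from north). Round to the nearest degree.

152°

Three-point gradient (reference P-1): Δ to P-2 = (15, -150, -0.5), Δ to P-3 = (95, -170, -0.7).
∂h/∂x = -0.001709, ∂h/∂y = +0.003162 (det = 11700).
Flow direction (−∇h) has components (+0.001709 E, -0.003162 N).
Azimuth = atan2(E, N) = atan2(+0.001709, -0.003162) = 151.6° ≈ 152°.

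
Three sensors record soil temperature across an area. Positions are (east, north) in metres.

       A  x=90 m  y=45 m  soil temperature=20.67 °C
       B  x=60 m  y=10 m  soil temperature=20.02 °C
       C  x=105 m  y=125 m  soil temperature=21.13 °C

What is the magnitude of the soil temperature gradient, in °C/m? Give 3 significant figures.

0.0193 °C/m

Taking A as reference: B−A = (-30, -35, -0.65); C−A = (15, 80, +0.46).
Solve a·Δx + b·Δy = ΔT: det = (-30)·80 − 15·(-35) = -1875.
∂T/∂x = [(-0.65)·80 − (+0.46)·(-35)] / -1875 = +0.01915
∂T/∂y = [(-30)·(+0.46) − 15·(-0.65)] / -1875 = +0.002160
|∇f| = √(0.01915² + 0.002160²) = 0.01927 °C/m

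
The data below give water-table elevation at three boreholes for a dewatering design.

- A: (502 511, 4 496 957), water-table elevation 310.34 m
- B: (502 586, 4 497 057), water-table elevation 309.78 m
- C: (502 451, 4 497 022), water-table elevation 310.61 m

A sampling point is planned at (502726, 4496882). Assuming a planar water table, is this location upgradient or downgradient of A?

With h = a·x + b·y + c and A as origin, the differences give:
  75·a + 100·b = -0.56
  (-60)·a + 65·b = +0.27
Eliminate b (×65 and ×100, subtract): 10875·a = -63.400 → a = ∂h/∂x = -0.005830
Back-substitute: b = ∂h/∂y = -0.001228.
Head at (502726, 4496882) = 310.34 + (-0.005830)·(215) + (-0.001228)·(-75) = 309.18 m.
That is lower than the 310.34 m at A, so the point is downgradient.

downgradient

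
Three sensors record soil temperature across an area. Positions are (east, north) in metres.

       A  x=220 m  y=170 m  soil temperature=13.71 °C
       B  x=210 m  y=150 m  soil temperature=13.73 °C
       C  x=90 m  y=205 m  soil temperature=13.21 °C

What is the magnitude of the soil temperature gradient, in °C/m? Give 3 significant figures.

0.00407 °C/m

With T = a·x + b·y + c and A as origin, the differences give:
  (-10)·a + (-20)·b = +0.02
  (-130)·a + 35·b = -0.50
Eliminate b (×35 and ×(-20), subtract): -2950·a = -9.300 → a = ∂T/∂x = +0.003153
Back-substitute: b = ∂T/∂y = -0.002576.
|∇f| = √(0.003153² + -0.002576²) = 0.004072 °C/m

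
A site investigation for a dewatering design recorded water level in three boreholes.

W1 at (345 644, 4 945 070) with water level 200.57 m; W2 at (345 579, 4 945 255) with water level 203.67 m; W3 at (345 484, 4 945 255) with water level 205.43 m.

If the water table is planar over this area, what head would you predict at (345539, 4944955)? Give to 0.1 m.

Differences from W1: to W2 (Δx, Δy, Δh) = (-65, 185, +3.10); to W3 = (-160, 185, +4.86).
Determinant of the coordinate differences = (-65)·185 − (-160)·185 = 17575.
∂h/∂x = [(+3.10)·185 − (+4.86)·185] / 17575 = -0.01853
∂h/∂y = [(-65)·(+4.86) − (-160)·(+3.10)] / 17575 = +0.01025
h(345539, 4944955) = 200.57 + (-0.01853)·(-105) + (+0.01025)·(-115) = 200.57 +1.945 -1.178 = 201.337 m.

201.3 m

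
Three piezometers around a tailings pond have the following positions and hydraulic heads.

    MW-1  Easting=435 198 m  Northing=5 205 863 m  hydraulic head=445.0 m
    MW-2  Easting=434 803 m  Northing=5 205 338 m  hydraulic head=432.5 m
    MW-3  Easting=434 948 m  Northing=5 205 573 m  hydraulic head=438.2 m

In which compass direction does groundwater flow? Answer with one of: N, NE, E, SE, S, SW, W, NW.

S

With h = a·x + b·y + c and MW-1 as origin, the differences give:
  (-395)·a + (-525)·b = -12.5
  (-250)·a + (-290)·b = -6.8
Eliminate b (×(-290) and ×(-525), subtract): -16700·a = 55.00 → a = ∂h/∂x = -0.003293
Back-substitute: b = ∂h/∂y = +0.02629.
Flow = −∇h = (+0.003293 east, -0.02629 north), which points south.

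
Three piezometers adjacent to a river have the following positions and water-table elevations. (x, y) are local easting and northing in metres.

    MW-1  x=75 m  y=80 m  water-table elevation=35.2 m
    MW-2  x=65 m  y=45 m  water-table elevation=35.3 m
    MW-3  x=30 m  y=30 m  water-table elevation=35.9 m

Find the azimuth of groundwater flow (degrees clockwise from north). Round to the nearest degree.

Differences from MW-1: to MW-2 (Δx, Δy, Δh) = (-10, -35, +0.1); to MW-3 = (-45, -50, +0.7).
Solve a·Δx + b·Δy = Δh: det = (-10)·(-50) − (-45)·(-35) = -1075.
∂h/∂x = [(+0.1)·(-50) − (+0.7)·(-35)] / -1075 = -0.01814
∂h/∂y = [(-10)·(+0.7) − (-45)·(+0.1)] / -1075 = +0.002326
Flow direction (−∇h) has components (+0.01814 E, -0.002326 N).
Azimuth = atan2(E, N) = atan2(+0.01814, -0.002326) = 97.3° ≈ 097°.

097°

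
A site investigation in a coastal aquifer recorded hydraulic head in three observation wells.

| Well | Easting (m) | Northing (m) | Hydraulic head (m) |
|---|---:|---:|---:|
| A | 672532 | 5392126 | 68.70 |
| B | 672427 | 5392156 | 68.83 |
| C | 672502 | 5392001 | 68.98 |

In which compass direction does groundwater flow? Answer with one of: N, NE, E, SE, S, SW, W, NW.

NE

Three-point gradient (reference A): Δ to B = (-105, 30, +0.13), Δ to C = (-30, -125, +0.28).
∂h/∂x = -0.001758, ∂h/∂y = -0.001818 (det = 14025).
Flow = −∇h = (+0.001758 east, +0.001818 north), which points northeast.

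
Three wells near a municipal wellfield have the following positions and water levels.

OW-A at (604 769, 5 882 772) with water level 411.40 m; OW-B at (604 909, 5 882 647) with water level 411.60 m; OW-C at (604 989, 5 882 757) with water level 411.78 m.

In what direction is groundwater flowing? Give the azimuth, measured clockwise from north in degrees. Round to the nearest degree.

With h = a·x + b·y + c and OW-A as origin, the differences give:
  140·a + (-125)·b = +0.20
  220·a + (-15)·b = +0.38
Eliminate b (×(-15) and ×(-125), subtract): 25400·a = 44.500 → a = ∂h/∂x = +0.001752
Back-substitute: b = ∂h/∂y = +0.0003622.
Flow direction (−∇h) has components (-0.001752 E, -0.0003622 N).
Azimuth = atan2(E, N) = atan2(-0.001752, -0.0003622) = 258.3° ≈ 258°.

258°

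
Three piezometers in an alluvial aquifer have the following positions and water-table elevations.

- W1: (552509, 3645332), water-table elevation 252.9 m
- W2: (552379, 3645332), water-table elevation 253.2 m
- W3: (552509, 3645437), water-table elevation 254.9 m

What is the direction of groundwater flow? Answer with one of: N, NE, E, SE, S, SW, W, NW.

∂h/∂x = (253.2 − 252.9) / (552379 − 552509) = -0.002308
∂h/∂y = (254.9 − 252.9) / (3645437 − 3645332) = +0.01905
Flow = −∇h = (+0.002308 east, -0.01905 north), which points south.

S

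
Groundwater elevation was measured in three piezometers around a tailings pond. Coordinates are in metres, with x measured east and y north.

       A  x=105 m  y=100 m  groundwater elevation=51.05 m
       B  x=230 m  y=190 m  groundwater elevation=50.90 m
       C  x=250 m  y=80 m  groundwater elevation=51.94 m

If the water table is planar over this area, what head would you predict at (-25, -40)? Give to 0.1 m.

With h = a·x + b·y + c and A as origin, the differences give:
  125·a + 90·b = -0.15
  145·a + (-20)·b = +0.89
Eliminate b (×(-20) and ×90, subtract): -15550·a = -77.100 → a = ∂h/∂x = +0.004958
Back-substitute: b = ∂h/∂y = -0.008553.
h(-25, -40) = 51.05 + (+0.004958)·(-130) + (-0.008553)·(-140) = 51.05 -0.645 +1.197 = 51.603 m.

51.6 m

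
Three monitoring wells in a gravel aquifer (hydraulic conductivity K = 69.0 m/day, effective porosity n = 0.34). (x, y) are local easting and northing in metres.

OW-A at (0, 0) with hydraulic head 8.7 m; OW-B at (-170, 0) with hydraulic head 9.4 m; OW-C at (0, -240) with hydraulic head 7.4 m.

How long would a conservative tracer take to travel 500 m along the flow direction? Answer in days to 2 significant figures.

360 days

∂h/∂x = (9.4 − 8.7) / (-170 − 0) = -0.004118
∂h/∂y = (7.4 − 8.7) / (-240 − 0) = +0.005417
|∇h| = √(-0.004118² + 0.005417²) = 0.006805
Seepage velocity v = K·i/n = 69.0 × 0.006805 / 0.34 = 1.381 m/day.
t = 500 / 1.381 = 362.1 days.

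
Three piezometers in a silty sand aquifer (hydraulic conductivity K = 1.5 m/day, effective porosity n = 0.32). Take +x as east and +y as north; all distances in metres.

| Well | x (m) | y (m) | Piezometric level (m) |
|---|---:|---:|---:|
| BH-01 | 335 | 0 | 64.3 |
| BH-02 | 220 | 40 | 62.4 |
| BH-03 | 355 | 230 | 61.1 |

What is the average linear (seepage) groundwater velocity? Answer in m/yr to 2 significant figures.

Three-point gradient (reference BH-01): Δ to BH-02 = (-115, 40, -1.9), Δ to BH-03 = (20, 230, -3.2).
∂h/∂x = +0.01134, ∂h/∂y = -0.01490 (det = -27250).
|∇h| = √(0.01134² + -0.01490²) = 0.01872
Seepage velocity v = K·i/n = 1.5 × 0.01872 / 0.32 = 0.08775 m/day = 32.05 m/yr.

32 m/yr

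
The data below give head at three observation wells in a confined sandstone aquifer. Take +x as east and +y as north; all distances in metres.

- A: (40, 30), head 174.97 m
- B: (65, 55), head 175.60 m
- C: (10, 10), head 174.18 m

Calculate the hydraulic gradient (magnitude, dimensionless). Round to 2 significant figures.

0.029

Differences from A: to B (Δx, Δy, Δh) = (25, 25, +0.63); to C = (-30, -20, -0.79).
Solve a·Δx + b·Δy = Δh: det = 25·(-20) − (-30)·25 = 250.
∂h/∂x = [(+0.63)·(-20) − (-0.79)·25] / 250 = +0.02860
∂h/∂y = [25·(-0.79) − (-30)·(+0.63)] / 250 = -0.003400
|∇h| = √(0.02860² + -0.003400²) = 0.0288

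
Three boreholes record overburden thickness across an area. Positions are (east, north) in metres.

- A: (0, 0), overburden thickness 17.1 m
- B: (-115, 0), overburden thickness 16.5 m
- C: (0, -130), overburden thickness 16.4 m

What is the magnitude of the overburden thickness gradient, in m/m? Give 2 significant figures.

∂d/∂x = (16.5 − 17.1) / (-115 − 0) = +0.005217
∂d/∂y = (16.4 − 17.1) / (-130 − 0) = +0.005385
|∇f| = √(0.005217² + 0.005385²) = 0.007498 m/m

0.0075 m/m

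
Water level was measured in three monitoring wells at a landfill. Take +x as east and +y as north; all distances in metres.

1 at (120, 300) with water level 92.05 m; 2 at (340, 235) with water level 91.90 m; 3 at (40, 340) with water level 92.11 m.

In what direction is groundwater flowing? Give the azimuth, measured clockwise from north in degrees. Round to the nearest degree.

Taking 1 as reference: 2−1 = (220, -65, -0.15); 3−1 = (-80, 40, +0.06).
Determinant of the coordinate differences = 220·40 − (-80)·(-65) = 3600.
∂h/∂x = [(-0.15)·40 − (+0.06)·(-65)] / 3600 = -0.0005833
∂h/∂y = [220·(+0.06) − (-80)·(-0.15)] / 3600 = +0.0003333
Flow direction (−∇h) has components (+0.0005833 E, -0.0003333 N).
Azimuth = atan2(E, N) = atan2(+0.0005833, -0.0003333) = 119.7° ≈ 120°.

120°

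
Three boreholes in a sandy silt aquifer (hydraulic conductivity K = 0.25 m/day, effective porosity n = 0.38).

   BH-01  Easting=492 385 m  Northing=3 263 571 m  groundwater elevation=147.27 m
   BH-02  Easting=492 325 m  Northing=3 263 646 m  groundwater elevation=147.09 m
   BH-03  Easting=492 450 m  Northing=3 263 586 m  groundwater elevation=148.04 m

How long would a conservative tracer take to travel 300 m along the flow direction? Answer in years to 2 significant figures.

100 years

Taking BH-01 as reference: BH-02−BH-01 = (-60, 75, -0.18); BH-03−BH-01 = (65, 15, +0.77).
Solve a·Δx + b·Δy = Δh: det = (-60)·15 − 65·75 = -5775.
∂h/∂x = [(-0.18)·15 − (+0.77)·75] / -5775 = +0.01047
∂h/∂y = [(-60)·(+0.77) − 65·(-0.18)] / -5775 = +0.005974
|∇h| = √(0.01047² + 0.005974²) = 0.01205
Seepage velocity v = K·i/n = 0.25 × 0.01205 / 0.38 = 0.007928 m/day.
t = 300 / 0.007928 = 3.784e+04 days = 104 years.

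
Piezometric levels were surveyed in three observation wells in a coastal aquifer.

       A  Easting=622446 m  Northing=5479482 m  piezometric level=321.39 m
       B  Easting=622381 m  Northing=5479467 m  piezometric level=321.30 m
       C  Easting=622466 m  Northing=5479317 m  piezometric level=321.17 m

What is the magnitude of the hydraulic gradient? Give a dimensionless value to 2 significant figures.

Three-point gradient (reference A): Δ to B = (-65, -15, -0.09), Δ to C = (20, -165, -0.22).
∂h/∂x = +0.001048, ∂h/∂y = +0.001460 (det = 11025).
|∇h| = √(0.001048² + 0.001460²) = 0.001797

0.0018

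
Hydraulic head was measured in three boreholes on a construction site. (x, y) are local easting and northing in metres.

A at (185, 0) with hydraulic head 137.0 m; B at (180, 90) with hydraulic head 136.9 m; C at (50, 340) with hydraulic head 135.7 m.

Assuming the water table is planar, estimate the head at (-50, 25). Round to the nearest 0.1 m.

Differences from A: to B (Δx, Δy, Δh) = (-5, 90, -0.1); to C = (-135, 340, -1.3).
Determinant of the coordinate differences = (-5)·340 − (-135)·90 = 10450.
∂h/∂x = [(-0.1)·340 − (-1.3)·90] / 10450 = +0.007943
∂h/∂y = [(-5)·(-1.3) − (-135)·(-0.1)] / 10450 = -0.0006699
h(-50, 25) = 137.0 + (+0.007943)·(-235) + (-0.0006699)·(25) = 137.0 -1.867 -0.017 = 135.117 m.

135.1 m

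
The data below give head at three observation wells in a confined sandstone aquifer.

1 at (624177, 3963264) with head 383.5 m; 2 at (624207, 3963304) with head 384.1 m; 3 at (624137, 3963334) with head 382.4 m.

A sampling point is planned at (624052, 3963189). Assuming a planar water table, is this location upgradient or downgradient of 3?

downgradient

Taking 1 as reference: 2−1 = (30, 40, +0.6); 3−1 = (-40, 70, -1.1).
Solve a·Δx + b·Δy = Δh: det = 30·70 − (-40)·40 = 3700.
∂h/∂x = [(+0.6)·70 − (-1.1)·40] / 3700 = +0.02324
∂h/∂y = [30·(-1.1) − (-40)·(+0.6)] / 3700 = -0.002432
Head at (624052, 3963189) = 383.5 + (+0.02324)·(-125) + (-0.002432)·(-75) = 380.78 m.
That is lower than the 382.4 m at 3, so the point is downgradient.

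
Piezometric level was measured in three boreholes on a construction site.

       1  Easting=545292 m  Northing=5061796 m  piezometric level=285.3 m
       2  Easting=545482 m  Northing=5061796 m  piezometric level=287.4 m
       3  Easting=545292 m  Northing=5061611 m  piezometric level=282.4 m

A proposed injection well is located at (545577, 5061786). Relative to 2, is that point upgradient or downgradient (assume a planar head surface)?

∂h/∂x = (287.4 − 285.3) / (545482 − 545292) = +0.01105
∂h/∂y = (282.4 − 285.3) / (5061611 − 5061796) = +0.01568
Head at (545577, 5061786) = 285.3 + (+0.01105)·(285) + (+0.01568)·(-10) = 288.29 m.
That is higher than the 287.4 m at 2, so the point is upgradient.

upgradient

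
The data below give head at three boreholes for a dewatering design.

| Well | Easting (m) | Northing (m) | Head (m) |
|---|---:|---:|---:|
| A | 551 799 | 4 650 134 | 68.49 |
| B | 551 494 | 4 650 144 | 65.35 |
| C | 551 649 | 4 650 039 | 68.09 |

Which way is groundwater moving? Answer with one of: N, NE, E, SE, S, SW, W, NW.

NW

With h = a·x + b·y + c and A as origin, the differences give:
  (-305)·a + 10·b = -3.14
  (-150)·a + (-95)·b = -0.40
Eliminate b (×(-95) and ×10, subtract): 30475·a = 302.300 → a = ∂h/∂x = +0.009920
Back-substitute: b = ∂h/∂y = -0.01145.
Flow = −∇h = (-0.009920 east, +0.01145 north), which points northwest.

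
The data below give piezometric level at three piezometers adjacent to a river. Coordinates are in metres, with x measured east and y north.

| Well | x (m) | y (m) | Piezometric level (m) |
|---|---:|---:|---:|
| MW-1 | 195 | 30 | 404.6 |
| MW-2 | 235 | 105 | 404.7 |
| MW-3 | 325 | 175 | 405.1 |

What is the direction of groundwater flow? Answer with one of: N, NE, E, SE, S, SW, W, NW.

Three-point gradient (reference MW-1): Δ to MW-2 = (40, 75, +0.1), Δ to MW-3 = (130, 145, +0.5).
∂h/∂x = +0.005823, ∂h/∂y = -0.001772 (det = -3950).
Flow = −∇h = (-0.005823 east, +0.001772 north), which points west.

W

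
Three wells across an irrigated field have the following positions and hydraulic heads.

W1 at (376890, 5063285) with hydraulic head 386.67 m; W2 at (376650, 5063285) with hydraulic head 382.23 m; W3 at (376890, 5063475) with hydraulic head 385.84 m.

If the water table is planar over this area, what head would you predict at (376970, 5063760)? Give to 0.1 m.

∂h/∂x = (382.23 − 386.67) / (376650 − 376890) = +0.01850
∂h/∂y = (385.84 − 386.67) / (5063475 − 5063285) = -0.004368
h(376970, 5063760) = 386.67 + (+0.01850)·(80) + (-0.004368)·(475) = 386.67 +1.480 -2.075 = 386.075 m.

386.1 m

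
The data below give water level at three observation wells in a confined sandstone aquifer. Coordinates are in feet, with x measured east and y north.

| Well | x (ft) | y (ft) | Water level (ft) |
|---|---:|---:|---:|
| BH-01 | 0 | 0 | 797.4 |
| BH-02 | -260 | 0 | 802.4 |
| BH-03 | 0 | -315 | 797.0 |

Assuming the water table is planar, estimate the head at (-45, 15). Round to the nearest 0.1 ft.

798.3 ft

∂h/∂x = (802.4 − 797.4) / (-260 − 0) = -0.01923
∂h/∂y = (797.0 − 797.4) / (-315 − 0) = +0.001270
h(-45, 15) = 797.4 + (-0.01923)·(-45) + (+0.001270)·(15) = 797.4 +0.865 +0.019 = 798.284 ft.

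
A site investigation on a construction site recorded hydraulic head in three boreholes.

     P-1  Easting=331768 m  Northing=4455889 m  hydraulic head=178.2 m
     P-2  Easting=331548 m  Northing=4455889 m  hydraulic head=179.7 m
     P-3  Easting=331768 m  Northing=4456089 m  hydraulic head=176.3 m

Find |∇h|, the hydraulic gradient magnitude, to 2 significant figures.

0.012

∂h/∂x = (179.7 − 178.2) / (331548 − 331768) = -0.006818
∂h/∂y = (176.3 − 178.2) / (4456089 − 4455889) = -0.009500
|∇h| = √(-0.006818² + -0.009500²) = 0.01169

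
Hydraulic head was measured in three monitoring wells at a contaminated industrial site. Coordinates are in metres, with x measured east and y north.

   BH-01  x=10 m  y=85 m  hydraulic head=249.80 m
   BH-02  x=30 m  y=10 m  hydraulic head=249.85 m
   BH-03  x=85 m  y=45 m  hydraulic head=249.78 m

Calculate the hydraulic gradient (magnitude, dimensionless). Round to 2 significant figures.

0.0011

Differences from BH-01: to BH-02 (Δx, Δy, Δh) = (20, -75, +0.05); to BH-03 = (75, -40, -0.02).
Solve a·Δx + b·Δy = Δh: det = 20·(-40) − 75·(-75) = 4825.
∂h/∂x = [(+0.05)·(-40) − (-0.02)·(-75)] / 4825 = -0.0007254
∂h/∂y = [20·(-0.02) − 75·(+0.05)] / 4825 = -0.0008601
|∇h| = √(-0.0007254² + -0.0008601²) = 0.001125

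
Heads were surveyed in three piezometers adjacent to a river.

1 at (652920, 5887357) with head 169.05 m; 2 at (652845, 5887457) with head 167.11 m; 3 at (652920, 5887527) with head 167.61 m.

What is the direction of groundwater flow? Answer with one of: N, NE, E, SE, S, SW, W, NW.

NW

With h = a·x + b·y + c and 1 as origin, the differences give:
  (-75)·a + 100·b = -1.94
  0·a + 170·b = -1.44
Eliminate b (×170 and ×100, subtract): -12750·a = -185.800 → a = ∂h/∂x = +0.01457
Back-substitute: b = ∂h/∂y = -0.008471.
Flow = −∇h = (-0.01457 east, +0.008471 north), which points northwest.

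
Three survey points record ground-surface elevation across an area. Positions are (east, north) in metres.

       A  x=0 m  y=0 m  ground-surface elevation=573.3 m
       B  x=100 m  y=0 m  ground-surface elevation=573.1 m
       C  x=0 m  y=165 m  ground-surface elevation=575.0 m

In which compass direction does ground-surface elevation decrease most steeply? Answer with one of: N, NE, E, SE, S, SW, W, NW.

S

∂z/∂x = (573.1 − 573.3) / (100 − 0) = -0.002000
∂z/∂y = (575.0 − 573.3) / (165 − 0) = +0.01030
Steepest decrease is along −∇f = (+0.002000 E, -0.01030 N) → south.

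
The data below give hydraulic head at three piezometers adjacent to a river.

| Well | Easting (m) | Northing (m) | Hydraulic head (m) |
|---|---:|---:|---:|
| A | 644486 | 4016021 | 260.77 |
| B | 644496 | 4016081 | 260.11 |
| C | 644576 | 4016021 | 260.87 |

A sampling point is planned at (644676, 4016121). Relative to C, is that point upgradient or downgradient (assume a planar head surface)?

Taking A as reference: B−A = (10, 60, -0.66); C−A = (90, 0, +0.10).
Solve a·Δx + b·Δy = Δh: det = 10·0 − 90·60 = -5400.
∂h/∂x = [(-0.66)·0 − (+0.10)·60] / -5400 = +0.001111
∂h/∂y = [10·(+0.10) − 90·(-0.66)] / -5400 = -0.01119
Head at (644676, 4016121) = 260.77 + (+0.001111)·(190) + (-0.01119)·(100) = 259.86 m.
That is lower than the 260.87 m at C, so the point is downgradient.

downgradient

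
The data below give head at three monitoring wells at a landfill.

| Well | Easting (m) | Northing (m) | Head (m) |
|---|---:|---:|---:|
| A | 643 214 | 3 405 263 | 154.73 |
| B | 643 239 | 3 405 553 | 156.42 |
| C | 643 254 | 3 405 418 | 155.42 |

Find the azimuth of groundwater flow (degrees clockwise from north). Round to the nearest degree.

Three-point gradient (reference A): Δ to B = (25, 290, +1.69), Δ to C = (40, 155, +0.69).
∂h/∂x = -0.008006, ∂h/∂y = +0.006518 (det = -7725).
Flow direction (−∇h) has components (+0.008006 E, -0.006518 N).
Azimuth = atan2(E, N) = atan2(+0.008006, -0.006518) = 129.1° ≈ 129°.

129°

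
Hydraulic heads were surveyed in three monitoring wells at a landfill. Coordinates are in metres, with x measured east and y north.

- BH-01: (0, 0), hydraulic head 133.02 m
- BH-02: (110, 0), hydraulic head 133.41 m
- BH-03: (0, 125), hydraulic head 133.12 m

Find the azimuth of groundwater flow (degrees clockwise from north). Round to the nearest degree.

257°

∂h/∂x = (133.41 − 133.02) / (110 − 0) = +0.003545
∂h/∂y = (133.12 − 133.02) / (125 − 0) = +0.0008000
Flow direction (−∇h) has components (-0.003545 E, -0.0008000 N).
Azimuth = atan2(E, N) = atan2(-0.003545, -0.0008000) = 257.3° ≈ 257°.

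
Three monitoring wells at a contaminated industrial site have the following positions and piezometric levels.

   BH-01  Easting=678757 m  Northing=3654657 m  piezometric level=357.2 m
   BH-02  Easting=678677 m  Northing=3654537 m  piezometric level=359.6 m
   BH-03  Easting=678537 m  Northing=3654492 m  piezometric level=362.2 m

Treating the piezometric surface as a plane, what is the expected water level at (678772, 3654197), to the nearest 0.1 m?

With h = a·x + b·y + c and BH-01 as origin, the differences give:
  (-80)·a + (-120)·b = +2.4
  (-220)·a + (-165)·b = +5.0
Eliminate b (×(-165) and ×(-120), subtract): -13200·a = 204.00 → a = ∂h/∂x = -0.01545
Back-substitute: b = ∂h/∂y = -0.009697.
h(678772, 3654197) = 357.2 + (-0.01545)·(15) + (-0.009697)·(-460) = 357.2 -0.232 +4.461 = 361.429 m.

361.4 m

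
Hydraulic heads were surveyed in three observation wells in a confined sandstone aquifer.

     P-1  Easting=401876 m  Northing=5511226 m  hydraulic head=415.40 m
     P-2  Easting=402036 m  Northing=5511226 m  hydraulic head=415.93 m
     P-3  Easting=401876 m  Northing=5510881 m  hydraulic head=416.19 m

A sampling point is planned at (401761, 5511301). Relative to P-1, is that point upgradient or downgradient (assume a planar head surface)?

downgradient

∂h/∂x = (415.93 − 415.40) / (402036 − 401876) = +0.003313
∂h/∂y = (416.19 − 415.40) / (5510881 − 5511226) = -0.002290
Head at (401761, 5511301) = 415.40 + (+0.003313)·(-115) + (-0.002290)·(75) = 414.85 m.
That is lower than the 415.40 m at P-1, so the point is downgradient.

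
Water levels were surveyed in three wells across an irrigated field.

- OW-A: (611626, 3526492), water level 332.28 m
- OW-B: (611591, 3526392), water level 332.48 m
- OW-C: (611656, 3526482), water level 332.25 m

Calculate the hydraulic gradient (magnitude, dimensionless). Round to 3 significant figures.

With h = a·x + b·y + c and OW-A as origin, the differences give:
  (-35)·a + (-100)·b = +0.20
  30·a + (-10)·b = -0.03
Eliminate b (×(-10) and ×(-100), subtract): 3350·a = -5.000 → a = ∂h/∂x = -0.001493
Back-substitute: b = ∂h/∂y = -0.001478.
|∇h| = √(-0.001493² + -0.001478²) = 0.002101

0.00210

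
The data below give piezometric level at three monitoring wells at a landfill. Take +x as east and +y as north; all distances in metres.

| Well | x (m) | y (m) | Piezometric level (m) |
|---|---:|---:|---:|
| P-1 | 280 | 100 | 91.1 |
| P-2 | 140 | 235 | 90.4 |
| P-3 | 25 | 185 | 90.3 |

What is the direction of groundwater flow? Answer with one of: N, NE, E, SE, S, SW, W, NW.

Taking P-1 as reference: P-2−P-1 = (-140, 135, -0.7); P-3−P-1 = (-255, 85, -0.8).
Solve a·Δx + b·Δy = Δh: det = (-140)·85 − (-255)·135 = 22525.
∂h/∂x = [(-0.7)·85 − (-0.8)·135] / 22525 = +0.002153
∂h/∂y = [(-140)·(-0.8) − (-255)·(-0.7)] / 22525 = -0.002952
Flow = −∇h = (-0.002153 east, +0.002952 north), which points northwest.

NW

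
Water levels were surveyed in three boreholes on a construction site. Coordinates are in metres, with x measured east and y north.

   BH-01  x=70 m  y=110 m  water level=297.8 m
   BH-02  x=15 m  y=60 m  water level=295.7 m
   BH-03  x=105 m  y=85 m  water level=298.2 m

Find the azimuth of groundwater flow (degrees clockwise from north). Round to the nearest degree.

235°

With h = a·x + b·y + c and BH-01 as origin, the differences give:
  (-55)·a + (-50)·b = -2.1
  35·a + (-25)·b = +0.4
Eliminate b (×(-25) and ×(-50), subtract): 3125·a = 72.50 → a = ∂h/∂x = +0.02320
Back-substitute: b = ∂h/∂y = +0.01648.
Flow direction (−∇h) has components (-0.02320 E, -0.01648 N).
Azimuth = atan2(E, N) = atan2(-0.02320, -0.01648) = 234.6° ≈ 235°.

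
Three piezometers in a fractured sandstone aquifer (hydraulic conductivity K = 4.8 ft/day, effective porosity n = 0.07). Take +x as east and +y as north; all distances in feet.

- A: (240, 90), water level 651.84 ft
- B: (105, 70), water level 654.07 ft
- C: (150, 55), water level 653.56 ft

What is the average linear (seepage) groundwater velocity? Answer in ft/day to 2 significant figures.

Taking A as reference: B−A = (-135, -20, +2.23); C−A = (-90, -35, +1.72).
Solve a·Δx + b·Δy = Δh: det = (-135)·(-35) − (-90)·(-20) = 2925.
∂h/∂x = [(+2.23)·(-35) − (+1.72)·(-20)] / 2925 = -0.01492
∂h/∂y = [(-135)·(+1.72) − (-90)·(+2.23)] / 2925 = -0.01077
|∇h| = √(-0.01492² + -0.01077²) = 0.0184
Seepage velocity v = K·i/n = 4.8 × 0.0184 / 0.07 = 1.262 ft/day.

1.3 ft/day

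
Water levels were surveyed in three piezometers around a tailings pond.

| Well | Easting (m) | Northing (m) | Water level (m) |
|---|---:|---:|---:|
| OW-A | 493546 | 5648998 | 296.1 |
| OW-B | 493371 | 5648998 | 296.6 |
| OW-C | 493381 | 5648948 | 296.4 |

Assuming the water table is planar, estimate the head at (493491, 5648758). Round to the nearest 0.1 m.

295.4 m

Taking OW-A as reference: OW-B−OW-A = (-175, 0, +0.5); OW-C−OW-A = (-165, -50, +0.3).
Determinant of the coordinate differences = (-175)·(-50) − (-165)·0 = 8750.
∂h/∂x = [(+0.5)·(-50) − (+0.3)·0] / 8750 = -0.002857
∂h/∂y = [(-175)·(+0.3) − (-165)·(+0.5)] / 8750 = +0.003429
h(493491, 5648758) = 296.1 + (-0.002857)·(-55) + (+0.003429)·(-240) = 296.1 +0.157 -0.823 = 295.434 m.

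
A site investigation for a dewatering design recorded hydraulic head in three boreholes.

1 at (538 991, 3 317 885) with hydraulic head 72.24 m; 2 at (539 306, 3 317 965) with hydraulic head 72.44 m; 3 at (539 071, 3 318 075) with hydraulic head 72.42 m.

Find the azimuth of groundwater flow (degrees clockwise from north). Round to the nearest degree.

Taking 1 as reference: 2−1 = (315, 80, +0.20); 3−1 = (80, 190, +0.18).
Determinant of the coordinate differences = 315·190 − 80·80 = 53450.
∂h/∂x = [(+0.20)·190 − (+0.18)·80] / 53450 = +0.0004415
∂h/∂y = [315·(+0.18) − 80·(+0.20)] / 53450 = +0.0007615
Flow direction (−∇h) has components (-0.0004415 E, -0.0007615 N).
Azimuth = atan2(E, N) = atan2(-0.0004415, -0.0007615) = 210.1° ≈ 210°.

210°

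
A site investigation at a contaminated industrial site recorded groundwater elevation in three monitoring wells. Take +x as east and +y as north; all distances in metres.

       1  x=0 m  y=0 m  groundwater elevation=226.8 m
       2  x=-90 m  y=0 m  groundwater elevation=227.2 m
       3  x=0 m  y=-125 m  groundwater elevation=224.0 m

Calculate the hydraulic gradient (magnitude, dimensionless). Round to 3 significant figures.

∂h/∂x = (227.2 − 226.8) / (-90 − 0) = -0.004444
∂h/∂y = (224.0 − 226.8) / (-125 − 0) = +0.02240
|∇h| = √(-0.004444² + 0.02240²) = 0.02284

0.0228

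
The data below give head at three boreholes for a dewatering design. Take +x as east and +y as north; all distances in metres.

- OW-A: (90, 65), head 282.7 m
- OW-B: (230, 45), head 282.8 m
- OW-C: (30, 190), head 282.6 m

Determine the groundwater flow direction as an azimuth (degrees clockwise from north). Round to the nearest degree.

307°

With h = a·x + b·y + c and OW-A as origin, the differences give:
  140·a + (-20)·b = +0.1
  (-60)·a + 125·b = -0.1
Eliminate b (×125 and ×(-20), subtract): 16300·a = 10.50 → a = ∂h/∂x = +0.0006442
Back-substitute: b = ∂h/∂y = -0.0004908.
Flow direction (−∇h) has components (-0.0006442 E, +0.0004908 N).
Azimuth = atan2(E, N) = atan2(-0.0006442, +0.0004908) = 307.3° ≈ 307°.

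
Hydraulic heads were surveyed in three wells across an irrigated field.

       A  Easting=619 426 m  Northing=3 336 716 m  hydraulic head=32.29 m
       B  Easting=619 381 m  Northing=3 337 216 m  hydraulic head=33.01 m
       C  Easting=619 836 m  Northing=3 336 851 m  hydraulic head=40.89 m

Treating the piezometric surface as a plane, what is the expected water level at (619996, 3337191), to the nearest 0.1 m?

Differences from A: to B (Δx, Δy, Δh) = (-45, 500, +0.72); to C = (410, 135, +8.60).
Determinant of the coordinate differences = (-45)·135 − 410·500 = -211075.
∂h/∂x = [(+0.72)·135 − (+8.60)·500] / -211075 = +0.01991
∂h/∂y = [(-45)·(+8.60) − 410·(+0.72)] / -211075 = +0.003232
h(619996, 3337191) = 32.29 + (+0.01991)·(570) + (+0.003232)·(475) = 32.29 +11.350 +1.535 = 45.175 m.

45.2 m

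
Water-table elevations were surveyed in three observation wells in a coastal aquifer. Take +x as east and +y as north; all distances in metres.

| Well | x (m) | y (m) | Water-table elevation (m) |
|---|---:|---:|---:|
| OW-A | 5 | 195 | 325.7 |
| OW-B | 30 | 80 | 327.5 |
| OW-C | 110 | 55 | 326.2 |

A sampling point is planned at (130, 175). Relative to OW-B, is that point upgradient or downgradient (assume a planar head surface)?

Taking OW-A as reference: OW-B−OW-A = (25, -115, +1.8); OW-C−OW-A = (105, -140, +0.5).
Determinant of the coordinate differences = 25·(-140) − 105·(-115) = 8575.
∂h/∂x = [(+1.8)·(-140) − (+0.5)·(-115)] / 8575 = -0.02268
∂h/∂y = [25·(+0.5) − 105·(+1.8)] / 8575 = -0.02058
Head at (130, 175) = 325.7 + (-0.02268)·(125) + (-0.02058)·(-20) = 323.28 m.
That is lower than the 327.5 m at OW-B, so the point is downgradient.

downgradient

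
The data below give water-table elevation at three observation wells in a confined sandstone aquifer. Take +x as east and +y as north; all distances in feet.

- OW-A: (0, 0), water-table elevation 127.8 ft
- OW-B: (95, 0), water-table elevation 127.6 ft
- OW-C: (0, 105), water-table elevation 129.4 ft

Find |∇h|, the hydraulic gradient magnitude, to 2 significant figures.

0.015

∂h/∂x = (127.6 − 127.8) / (95 − 0) = -0.002105
∂h/∂y = (129.4 − 127.8) / (105 − 0) = +0.01524
|∇h| = √(-0.002105² + 0.01524²) = 0.01538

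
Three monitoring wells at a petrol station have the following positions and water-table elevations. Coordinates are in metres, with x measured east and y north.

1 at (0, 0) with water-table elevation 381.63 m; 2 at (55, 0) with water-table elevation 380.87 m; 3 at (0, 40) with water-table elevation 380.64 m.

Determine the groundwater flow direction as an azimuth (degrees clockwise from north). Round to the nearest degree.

∂h/∂x = (380.87 − 381.63) / (55 − 0) = -0.01382
∂h/∂y = (380.64 − 381.63) / (40 − 0) = -0.02475
Flow direction (−∇h) has components (+0.01382 E, +0.02475 N).
Azimuth = atan2(E, N) = atan2(+0.01382, +0.02475) = 29.2° ≈ 029°.

029°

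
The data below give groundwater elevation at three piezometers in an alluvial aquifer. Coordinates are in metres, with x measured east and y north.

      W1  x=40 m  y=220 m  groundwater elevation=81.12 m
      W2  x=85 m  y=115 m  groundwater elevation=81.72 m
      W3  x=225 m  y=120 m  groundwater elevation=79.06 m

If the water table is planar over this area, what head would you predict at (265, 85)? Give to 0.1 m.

78.8 m

Taking W1 as reference: W2−W1 = (45, -105, +0.60); W3−W1 = (185, -100, -2.06).
Determinant of the coordinate differences = 45·(-100) − 185·(-105) = 14925.
∂h/∂x = [(+0.60)·(-100) − (-2.06)·(-105)] / 14925 = -0.01851
∂h/∂y = [45·(-2.06) − 185·(+0.60)] / 14925 = -0.01365
h(265, 85) = 81.12 + (-0.01851)·(225) + (-0.01365)·(-135) = 81.12 -4.165 +1.843 = 78.797 m.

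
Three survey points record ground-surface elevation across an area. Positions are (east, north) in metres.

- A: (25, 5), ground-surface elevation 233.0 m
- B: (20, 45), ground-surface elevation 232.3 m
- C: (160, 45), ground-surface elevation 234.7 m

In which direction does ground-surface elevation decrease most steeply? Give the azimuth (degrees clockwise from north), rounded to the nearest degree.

With z = a·x + b·y + c and A as origin, the differences give:
  (-5)·a + 40·b = -0.7
  135·a + 40·b = +1.7
Eliminate b (×40 and ×40, subtract): -5600·a = -96.00 → a = ∂z/∂x = +0.01714
Back-substitute: b = ∂z/∂y = -0.01536.
Steepest decrease is along −∇f: components (-0.01714 E, +0.01536 N).
Azimuth = atan2(-0.01714, +0.01536) = 311.9° ≈ 312°.

312°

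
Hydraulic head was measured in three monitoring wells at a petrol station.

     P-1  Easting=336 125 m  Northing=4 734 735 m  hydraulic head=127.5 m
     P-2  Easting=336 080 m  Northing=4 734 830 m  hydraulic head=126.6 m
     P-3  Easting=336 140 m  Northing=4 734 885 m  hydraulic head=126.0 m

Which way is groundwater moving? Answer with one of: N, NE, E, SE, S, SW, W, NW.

Differences from P-1: to P-2 (Δx, Δy, Δh) = (-45, 95, -0.9); to P-3 = (15, 150, -1.5).
Solve a·Δx + b·Δy = Δh: det = (-45)·150 − 15·95 = -8175.
∂h/∂x = [(-0.9)·150 − (-1.5)·95] / -8175 = -0.0009174
∂h/∂y = [(-45)·(-1.5) − 15·(-0.9)] / -8175 = -0.009908
Flow = −∇h = (+0.0009174 east, +0.009908 north), which points north.

N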